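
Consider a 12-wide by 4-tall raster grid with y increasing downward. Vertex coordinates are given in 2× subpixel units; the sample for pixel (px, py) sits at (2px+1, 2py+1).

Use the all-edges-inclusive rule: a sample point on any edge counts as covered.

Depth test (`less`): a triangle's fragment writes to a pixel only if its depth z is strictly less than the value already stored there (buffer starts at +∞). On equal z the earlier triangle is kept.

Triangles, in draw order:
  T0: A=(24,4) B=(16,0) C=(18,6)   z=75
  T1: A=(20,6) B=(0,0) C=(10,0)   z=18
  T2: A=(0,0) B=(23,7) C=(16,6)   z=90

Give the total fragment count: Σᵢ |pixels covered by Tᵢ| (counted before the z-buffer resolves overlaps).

T0:
  2·area = 40  (B↔C swapped to make it positive)
  edge (24, 4)→(18, 6): d=(-6,2) inclusive
  edge (18, 6)→(16, 0): d=(-2,-6) inclusive
  edge (16, 0)→(24, 4): d=(8,4) inclusive
    (8,0)@(17, 1): e=[32,4,4] → #
    (9,0)@(19, 1): e=[28,16,-4] → ·
    (8,1)@(17, 3): e=[20,0,20] → #  [on edge]
    (9,1)@(19, 3): e=[16,12,12] → #
    (10,1)@(21, 3): e=[12,24,4] → #
    (11,1)@(23, 3): e=[8,36,-4] → ·
    (8,2)@(17, 5): e=[8,-4,36] → ·
    (9,2)@(19, 5): e=[4,8,28] → #
    (10,2)@(21, 5): e=[0,20,20] → #  [on edge]
    (11,2)@(23, 5): e=[-4,32,12] → ·
    (7,3)@(15, 7): e=[0,-20,60] → ·  [on edge]
    (9,3)@(19, 7): e=[-8,4,44] → ·
  covered (6 px):
    · · · · · · · · # · · ·
    · · · · · · · · # # # ·
    · · · · · · · · · # # ·
    · · · · · · · · · · · ·
T1:
  2·area = 60
  edge (20, 6)→(0, 0): d=(-20,-6) inclusive
  edge (0, 0)→(10, 0): d=(10,0) inclusive
  edge (10, 0)→(20, 6): d=(10,6) inclusive
    (2,0)@(5, 1): e=[10,10,40] → #
    (3,0)@(7, 1): e=[22,10,28] → #
    (4,0)@(9, 1): e=[34,10,16] → #
    (5,0)@(11, 1): e=[46,10,4] → #
    (6,0)@(13, 1): e=[58,10,-8] → ·
    (2,1)@(5, 3): e=[-30,30,60] → ·
    (3,1)@(7, 3): e=[-18,30,48] → ·
    (4,1)@(9, 3): e=[-6,30,36] → ·
    (5,1)@(11, 3): e=[6,30,24] → #
    (6,1)@(13, 3): e=[18,30,12] → #
    (7,1)@(15, 3): e=[30,30,0] → #  [on edge]
    (8,1)@(17, 3): e=[42,30,-12] → ·
  covered (8 px):
    · · # # # # · · · · · ·
    · · · · · # # # · · · ·
    · · · · · · · · # · · ·
    · · · · · · · · · · · ·
T2:
  2·area = 26
  edge (0, 0)→(23, 7): d=(23,7) inclusive
  edge (23, 7)→(16, 6): d=(-7,-1) inclusive
  edge (16, 6)→(0, 0): d=(-16,-6) inclusive
    (1,0)@(3, 1): e=[2,22,2] → #
    (2,0)@(5, 1): e=[-12,24,14] → ·
    (1,1)@(3, 3): e=[48,8,-30] → ·
    (4,1)@(9, 3): e=[6,14,6] → #
    (5,1)@(11, 3): e=[-8,16,18] → ·
    (4,2)@(9, 5): e=[52,0,-26] → ·  [on edge]
    (7,2)@(15, 5): e=[10,6,10] → #
    (8,2)@(17, 5): e=[-4,8,22] → ·
    (7,3)@(15, 7): e=[56,-8,-22] → ·
    (11,3)@(23, 7): e=[0,0,26] → #  [on edge]
  covered (4 px):
    · # · · · · · · · · · ·
    · · · · # · · · · · · ·
    · · · · · · · # · · · ·
    · · · · · · · · · · · #

Final: 18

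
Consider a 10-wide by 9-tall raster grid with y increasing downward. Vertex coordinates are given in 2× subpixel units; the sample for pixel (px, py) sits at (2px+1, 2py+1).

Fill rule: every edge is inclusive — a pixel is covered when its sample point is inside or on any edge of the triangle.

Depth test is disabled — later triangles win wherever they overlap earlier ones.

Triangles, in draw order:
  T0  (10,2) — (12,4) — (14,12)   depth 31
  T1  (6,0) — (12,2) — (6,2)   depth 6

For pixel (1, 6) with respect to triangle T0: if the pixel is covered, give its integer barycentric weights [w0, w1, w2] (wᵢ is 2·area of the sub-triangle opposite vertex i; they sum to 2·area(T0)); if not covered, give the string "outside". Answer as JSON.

T0:
  2·area = 12
  edge (10, 2)→(12, 4): d=(2,2) inclusive
  edge (12, 4)→(14, 12): d=(2,8) inclusive
  edge (14, 12)→(10, 2): d=(-4,-10) inclusive
    (4,0)@(9, 1): e=[0,18,-6] → .  [on edge]
    (5,1)@(11, 3): e=[0,6,6] → X  [on edge]
    (6,1)@(13, 3): e=[-4,-10,26] → .
    (5,2)@(11, 5): e=[4,10,-2] → .
    (6,2)@(13, 5): e=[0,-6,18] → .  [on edge]
    (7,3)@(15, 7): e=[0,-18,30] → .  [on edge]
    (6,4)@(13, 9): e=[8,2,2] → X
    (7,4)@(15, 9): e=[4,-14,22] → .
    (8,4)@(17, 9): e=[0,-30,42] → .  [on edge]
    (6,5)@(13, 11): e=[12,6,-6] → .
    (9,5)@(19, 11): e=[0,-42,54] → .  [on edge]
  covered (2 px):
    . . . . . . . . . .
    . . . . . X . . . .
    . . . . . . . . . .
    . . . . . . . . . .
    . . . . . . X . . .
    . . . . . . . . . .
    . . . . . . . . . .
    . . . . . . . . . .
    . . . . . . . . . .
T1:
  2·area = 12
  edge (6, 0)→(12, 2): d=(6,2) inclusive
  edge (12, 2)→(6, 2): d=(-6,0) inclusive
  edge (6, 2)→(6, 0): d=(0,-2) inclusive
    (3,0)@(7, 1): e=[4,6,2] → X
    (4,0)@(9, 1): e=[0,6,6] → X  [on edge]
    (5,0)@(11, 1): e=[-4,6,10] → .
    (3,1)@(7, 3): e=[16,-6,2] → .
    (4,1)@(9, 3): e=[12,-6,6] → .
    (7,1)@(15, 3): e=[0,-6,18] → .  [on edge]
  covered (2 px):
    . . . X X . . . . .
    . . . . . . . . . .
    . . . . . . . . . .
    . . . . . . . . . .
    . . . . . . . . . .
    . . . . . . . . . .
    . . . . . . . . . .
    . . . . . . . . . .
    . . . . . . . . . .

Result: "outside"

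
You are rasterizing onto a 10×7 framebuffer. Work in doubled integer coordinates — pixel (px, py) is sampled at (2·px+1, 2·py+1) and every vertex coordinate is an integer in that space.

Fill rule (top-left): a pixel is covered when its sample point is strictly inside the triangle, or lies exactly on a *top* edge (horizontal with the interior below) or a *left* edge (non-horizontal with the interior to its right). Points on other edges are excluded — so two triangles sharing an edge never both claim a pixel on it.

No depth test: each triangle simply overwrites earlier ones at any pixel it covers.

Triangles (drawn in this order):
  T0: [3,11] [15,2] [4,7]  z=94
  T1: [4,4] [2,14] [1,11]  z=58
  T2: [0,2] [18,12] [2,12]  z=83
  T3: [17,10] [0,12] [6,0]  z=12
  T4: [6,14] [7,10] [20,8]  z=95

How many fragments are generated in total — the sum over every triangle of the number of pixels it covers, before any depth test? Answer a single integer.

T0:
  2·area = 39  (B↔C swapped to make it positive)
  edge (3, 11)→(4, 7): d=(1,-4) top-left  bias=+0
  edge (4, 7)→(15, 2): d=(11,-5) top-left  bias=+0
  edge (15, 2)→(3, 11): d=(-12,9) right/bottom  bias=-1
    (2,1)@(5, 3): e=[0,-39,78] → ·  [on edge]
    (6,1)@(13, 3): e=[32,1,6] → █
    (7,1)@(15, 3): e=[40,11,-12] → ·
    (4,2)@(9, 5): e=[18,3,18] → █
    (5,2)@(11, 5): e=[26,13,0] → ·  [on edge]
    (6,2)@(13, 5): e=[34,23,-18] → ·
    (2,3)@(5, 7): e=[4,5,30] → █
    (3,3)@(7, 7): e=[12,15,12] → █
    (4,3)@(9, 7): e=[20,25,-6] → ·
    (2,4)@(5, 9): e=[6,27,6] → █
    (3,4)@(7, 9): e=[14,37,-12] → ·
    (1,5)@(3, 11): e=[0,39,0] → ·  [on edge]
  covered (5 px):
    · · · · · · · · · ·
    · · · · · · █ · · ·
    · · · · █ · · · · ·
    · · █ █ · · · · · ·
    · · █ · · · · · · ·
    · · · · · · · · · ·
    · · · · · · · · · ·
T1:
  2·area = 16
  edge (4, 4)→(2, 14): d=(-2,10) right/bottom  bias=-1
  edge (2, 14)→(1, 11): d=(-1,-3) top-left  bias=+0
  edge (1, 11)→(4, 4): d=(3,-7) top-left  bias=+0
    (1,3)@(3, 7): e=[4,10,2] → █
    (2,3)@(5, 7): e=[-16,16,16] → ·
    (1,4)@(3, 9): e=[0,8,8] → ·  [on edge]
    (0,5)@(1, 11): e=[16,0,0] → █  [on edge]
    (1,5)@(3, 11): e=[-4,6,14] → ·
    (0,6)@(1, 13): e=[12,-2,6] → ·
  covered (2 px):
    · · · · · · · · · ·
    · · · · · · · · · ·
    · · · · · · · · · ·
    · █ · · · · · · · ·
    · · · · · · · · · ·
    █ · · · · · · · · ·
    · · · · · · · · · ·
T2:
  2·area = 160
  edge (0, 2)→(18, 12): d=(18,10) right/bottom  bias=-1
  edge (18, 12)→(2, 12): d=(-16,0) right/bottom  bias=-1
  edge (2, 12)→(0, 2): d=(-2,-10) top-left  bias=+0
    (0,1)@(1, 3): e=[8,144,8] → █
    (1,1)@(3, 3): e=[-12,144,28] → ·
    (0,2)@(1, 5): e=[44,112,4] → █
    (1,2)@(3, 5): e=[24,112,24] → █
    (2,2)@(5, 5): e=[4,112,44] → █
    (3,2)@(7, 5): e=[-16,112,64] → ·
    (0,3)@(1, 7): e=[80,80,0] → █  [on edge]
    (3,3)@(7, 7): e=[20,80,60] → █
    (4,3)@(9, 7): e=[0,80,80] → ·  [on edge]
    (0,4)@(1, 9): e=[116,48,-4] → ·
    (1,4)@(3, 9): e=[96,48,16] → █
    (4,4)@(9, 9): e=[36,48,76] → █
  covered (20 px):
    · · · · · · · · · ·
    █ · · · · · · · · ·
    █ █ █ · · · · · · ·
    █ █ █ █ · · · · · ·
    · █ █ █ █ █ · · · ·
    · █ █ █ █ █ █ █ · ·
    · · · · · · · · · ·
T3:
  2·area = 192
  edge (17, 10)→(0, 12): d=(-17,2) right/bottom  bias=-1
  edge (0, 12)→(6, 0): d=(6,-12) top-left  bias=+0
  edge (6, 0)→(17, 10): d=(11,10) right/bottom  bias=-1
    (3,0)@(7, 1): e=[173,18,1] → █
    (4,0)@(9, 1): e=[169,42,-19] → ·
    (2,1)@(5, 3): e=[143,6,43] → █
    (4,1)@(9, 3): e=[135,54,3] → █
    (5,1)@(11, 3): e=[131,78,-17] → ·
    (2,2)@(5, 5): e=[109,18,65] → █
    (5,2)@(11, 5): e=[97,90,5] → █
    (6,2)@(13, 5): e=[93,114,-15] → ·
    (1,3)@(3, 7): e=[79,6,107] → █
    (6,3)@(13, 7): e=[59,126,7] → █
    (7,3)@(15, 7): e=[55,150,-13] → ·
    (1,4)@(3, 9): e=[45,18,129] → █
  covered (25 px):
    · · · █ · · · · · ·
    · · █ █ █ · · · · ·
    · · █ █ █ █ · · · ·
    · █ █ █ █ █ █ · · ·
    · █ █ █ █ █ █ █ · ·
    █ █ █ █ · · · · · ·
    · · · · · · · · · ·
T4:
  2·area = 50
  edge (6, 14)→(7, 10): d=(1,-4) top-left  bias=+0
  edge (7, 10)→(20, 8): d=(13,-2) top-left  bias=+0
  edge (20, 8)→(6, 14): d=(-14,6) right/bottom  bias=-1
    (7,4)@(15, 9): e=[31,3,16] → █
    (8,4)@(17, 9): e=[39,7,4] → █
    (9,4)@(19, 9): e=[47,11,-8] → ·
    (3,5)@(7, 11): e=[1,13,36] → █
    (4,5)@(9, 11): e=[9,17,24] → █
    (5,5)@(11, 11): e=[17,21,12] → █
    (6,5)@(13, 11): e=[25,25,0] → ·  [on edge]
    (7,5)@(15, 11): e=[33,29,-12] → ·
    (8,5)@(17, 11): e=[41,33,-24] → ·
    (3,6)@(7, 13): e=[3,39,8] → █
    (4,6)@(9, 13): e=[11,43,-4] → ·
    (5,6)@(11, 13): e=[19,47,-16] → ·
  covered (6 px):
    · · · · · · · · · ·
    · · · · · · · · · ·
    · · · · · · · · · ·
    · · · · · · · · · ·
    · · · · · · · █ █ ·
    · · · █ █ █ · · · ·
    · · · █ · · · · · ·

Result: 58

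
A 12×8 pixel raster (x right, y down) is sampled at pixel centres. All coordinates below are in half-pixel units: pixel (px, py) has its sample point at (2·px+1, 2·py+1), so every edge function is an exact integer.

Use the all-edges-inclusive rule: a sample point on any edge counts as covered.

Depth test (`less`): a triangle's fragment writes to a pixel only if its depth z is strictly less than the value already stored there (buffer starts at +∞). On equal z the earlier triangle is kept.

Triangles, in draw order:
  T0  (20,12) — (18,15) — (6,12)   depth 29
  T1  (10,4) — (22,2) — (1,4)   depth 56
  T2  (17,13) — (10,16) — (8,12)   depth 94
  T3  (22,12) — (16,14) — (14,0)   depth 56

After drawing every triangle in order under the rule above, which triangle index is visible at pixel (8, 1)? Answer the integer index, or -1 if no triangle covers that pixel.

T0:
  2·area = 42
  edge (20, 12)→(18, 15): d=(-2,3) inclusive
  edge (18, 15)→(6, 12): d=(-12,-3) inclusive
  edge (6, 12)→(20, 12): d=(14,0) inclusive
    (5,6)@(11, 13): e=[25,3,14] → █
    (6,6)@(13, 13): e=[19,9,14] → █
    (7,6)@(15, 13): e=[13,15,14] → █
    (8,6)@(17, 13): e=[7,21,14] → █
    (9,6)@(19, 13): e=[1,27,14] → █
    (10,6)@(21, 13): e=[-5,33,14] → ·
    (5,7)@(11, 15): e=[21,-21,42] → ·
    (6,7)@(13, 15): e=[15,-15,42] → ·
    (7,7)@(15, 15): e=[9,-9,42] → ·
    (8,7)@(17, 15): e=[3,-3,42] → ·
    (9,7)@(19, 15): e=[-3,3,42] → ·
  covered (5 px):
    · · · · · · · · · · · ·
    · · · · · · · · · · · ·
    · · · · · · · · · · · ·
    · · · · · · · · · · · ·
    · · · · · · · · · · · ·
    · · · · · · · · · · · ·
    · · · · · █ █ █ █ █ · ·
    · · · · · · · · · · · ·
T1:
  2·area = 18  (B↔C swapped to make it positive)
  edge (10, 4)→(1, 4): d=(-9,0) inclusive
  edge (1, 4)→(22, 2): d=(21,-2) inclusive
  edge (22, 2)→(10, 4): d=(-12,2) inclusive
    (6,1)@(13, 3): e=[9,3,6] → █
    (7,1)@(15, 3): e=[9,7,2] → █
    (8,1)@(17, 3): e=[9,11,-2] → ·
    (6,2)@(13, 5): e=[-9,45,-18] → ·
    (7,2)@(15, 5): e=[-9,49,-22] → ·
  covered (2 px):
    · · · · · · · · · · · ·
    · · · · · · █ █ · · · ·
    · · · · · · · · · · · ·
    · · · · · · · · · · · ·
    · · · · · · · · · · · ·
    · · · · · · · · · · · ·
    · · · · · · · · · · · ·
    · · · · · · · · · · · ·
T2:
  2·area = 34
  edge (17, 13)→(10, 16): d=(-7,3) inclusive
  edge (10, 16)→(8, 12): d=(-2,-4) inclusive
  edge (8, 12)→(17, 13): d=(9,1) inclusive
    (4,6)@(9, 13): e=[24,2,8] → █
    (5,6)@(11, 13): e=[18,10,6] → █
    (6,6)@(13, 13): e=[12,18,4] → █
    (7,6)@(15, 13): e=[6,26,2] → █
    (8,6)@(17, 13): e=[0,34,0] → █  [on edge]
    (9,6)@(19, 13): e=[-6,42,-2] → ·
    (4,7)@(9, 15): e=[10,-2,26] → ·
    (5,7)@(11, 15): e=[4,6,24] → █
    (6,7)@(13, 15): e=[-2,14,22] → ·
    (7,7)@(15, 15): e=[-8,22,20] → ·
    (8,7)@(17, 15): e=[-14,30,18] → ·
  covered (6 px):
    · · · · · · · · · · · ·
    · · · · · · · · · · · ·
    · · · · · · · · · · · ·
    · · · · · · · · · · · ·
    · · · · · · · · · · · ·
    · · · · · · · · · · · ·
    · · · · █ █ █ █ █ · · ·
    · · · · · █ · · · · · ·
T3:
  2·area = 88
  edge (22, 12)→(16, 14): d=(-6,2) inclusive
  edge (16, 14)→(14, 0): d=(-2,-14) inclusive
  edge (14, 0)→(22, 12): d=(8,12) inclusive
    (7,1)@(15, 3): e=[68,8,12] → █
    (8,1)@(17, 3): e=[64,36,-12] → ·
    (7,2)@(15, 5): e=[56,4,28] → █
    (8,2)@(17, 5): e=[52,32,4] → █
    (9,2)@(19, 5): e=[48,60,-20] → ·
    (7,3)@(15, 7): e=[44,0,44] → █  [on edge]
    (9,3)@(19, 7): e=[36,56,-4] → ·
    (7,4)@(15, 9): e=[32,-4,60] → ·
    (8,4)@(17, 9): e=[28,24,36] → █
    (9,4)@(19, 9): e=[24,52,12] → █
    (10,4)@(21, 9): e=[20,80,-12] → ·
    (8,5)@(17, 11): e=[16,20,52] → █
    (9,6)@(19, 13): e=[0,44,44] → █  [on edge]
    (6,7)@(13, 15): e=[0,-44,132] → ·  [on edge]
  covered (12 px):
    · · · · · · · · · · · ·
    · · · · · · · █ · · · ·
    · · · · · · · █ █ · · ·
    · · · · · · · █ █ · · ·
    · · · · · · · · █ █ · ·
    · · · · · · · · █ █ █ ·
    · · · · · · · · █ █ · ·
    · · · · · · · · · · · ·

Z-buffer (winner per pixel, '.' = empty):
  . . . . . . . . . . . .
  . . . . . . 1 1 . . . .
  . . . . . . . 3 3 . . .
  . . . . . . . 3 3 . . .
  . . . . . . . . 3 3 . .
  . . . . . . . . 3 3 3 .
  . . . . 2 0 0 0 0 0 . .
  . . . . . 2 . . . . . .

Final: -1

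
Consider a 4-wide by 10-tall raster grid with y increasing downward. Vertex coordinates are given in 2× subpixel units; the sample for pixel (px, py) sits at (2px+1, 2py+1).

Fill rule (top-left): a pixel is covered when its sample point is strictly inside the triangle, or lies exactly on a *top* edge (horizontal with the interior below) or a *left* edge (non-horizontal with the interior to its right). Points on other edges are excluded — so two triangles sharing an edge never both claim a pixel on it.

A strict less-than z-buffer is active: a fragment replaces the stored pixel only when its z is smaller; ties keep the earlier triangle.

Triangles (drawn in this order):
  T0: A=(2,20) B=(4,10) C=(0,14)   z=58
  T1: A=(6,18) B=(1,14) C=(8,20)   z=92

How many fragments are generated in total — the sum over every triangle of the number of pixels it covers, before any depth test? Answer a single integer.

T0:
  2·area = 32  (B↔C swapped to make it positive)
  edge (2, 20)→(0, 14): d=(-2,-6) top-left  bias=+0
  edge (0, 14)→(4, 10): d=(4,-4) top-left  bias=+0
  edge (4, 10)→(2, 20): d=(-2,10) right/bottom  bias=-1
    (2,2)@(5, 5): e=[48,-16,0] → .  [on edge]
    (3,3)@(7, 7): e=[56,0,-24] → .  [on edge]
    (2,4)@(5, 9): e=[40,0,-8] → .  [on edge]
    (1,5)@(3, 11): e=[24,0,8] → X  [on edge]
    (2,5)@(5, 11): e=[36,8,-12] → .
    (0,6)@(1, 13): e=[8,0,24] → X  [on edge]
    (2,6)@(5, 13): e=[32,16,-16] → .
    (0,7)@(1, 15): e=[4,8,20] → X
    (1,7)@(3, 15): e=[16,16,0] → .  [on edge]
    (0,8)@(1, 17): e=[0,16,16] → X  [on edge]
    (1,8)@(3, 17): e=[12,24,-4] → .
    (0,9)@(1, 19): e=[-4,24,12] → .
  covered (5 px):
    . . . .
    . . . .
    . . . .
    . . . .
    . . . .
    . X . .
    X X . .
    X . . .
    X . . .
    . . . .
T1:
  2·area = 2  (B↔C swapped to make it positive)
  edge (6, 18)→(8, 20): d=(2,2) right/bottom  bias=-1
  edge (8, 20)→(1, 14): d=(-7,-6) top-left  bias=+0
  edge (1, 14)→(6, 18): d=(5,4) right/bottom  bias=-1
    (0,6)@(1, 13): e=[0,7,-5] → .  [on edge]
    (1,7)@(3, 15): e=[0,5,-3] → .  [on edge]
    (2,8)@(5, 17): e=[0,3,-1] → .  [on edge]
    (3,9)@(7, 19): e=[0,1,1] → .  [on edge]
  covered (0 px):
    . . . .
    . . . .
    . . . .
    . . . .
    . . . .
    . . . .
    . . . .
    . . . .
    . . . .
    . . . .

Result: 5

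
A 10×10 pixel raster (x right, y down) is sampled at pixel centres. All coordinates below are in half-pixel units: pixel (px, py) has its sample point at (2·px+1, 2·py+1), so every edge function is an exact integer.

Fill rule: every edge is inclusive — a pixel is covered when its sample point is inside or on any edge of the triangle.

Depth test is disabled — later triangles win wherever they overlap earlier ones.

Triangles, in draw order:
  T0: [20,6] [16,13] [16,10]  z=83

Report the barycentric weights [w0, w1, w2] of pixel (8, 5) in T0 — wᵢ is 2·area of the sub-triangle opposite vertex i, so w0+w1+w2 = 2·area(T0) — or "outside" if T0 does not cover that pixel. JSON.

T0:
  2·area = 12
  edge (20, 6)→(16, 13): d=(-4,7) inclusive
  edge (16, 13)→(16, 10): d=(0,-3) inclusive
  edge (16, 10)→(20, 6): d=(4,-4) inclusive
    (9,3)@(19, 7): e=[3,9,0] → #  [on edge]
    (8,4)@(17, 9): e=[9,3,0] → #  [on edge]
    (9,4)@(19, 9): e=[-5,9,8] → ·
    (7,5)@(15, 11): e=[15,-3,0] → ·  [on edge]
    (8,5)@(17, 11): e=[1,3,8] → #
    (9,5)@(19, 11): e=[-13,9,16] → ·
    (6,6)@(13, 13): e=[21,-9,0] → ·  [on edge]
    (8,6)@(17, 13): e=[-7,3,16] → ·
    (5,7)@(11, 15): e=[27,-15,0] → ·  [on edge]
    (4,8)@(9, 17): e=[33,-21,0] → ·  [on edge]
    (3,9)@(7, 19): e=[39,-27,0] → ·  [on edge]
  covered (3 px):
    · · · · · · · · · ·
    · · · · · · · · · ·
    · · · · · · · · · ·
    · · · · · · · · · #
    · · · · · · · · # ·
    · · · · · · · · # ·
    · · · · · · · · · ·
    · · · · · · · · · ·
    · · · · · · · · · ·
    · · · · · · · · · ·

Answer: [3,8,1]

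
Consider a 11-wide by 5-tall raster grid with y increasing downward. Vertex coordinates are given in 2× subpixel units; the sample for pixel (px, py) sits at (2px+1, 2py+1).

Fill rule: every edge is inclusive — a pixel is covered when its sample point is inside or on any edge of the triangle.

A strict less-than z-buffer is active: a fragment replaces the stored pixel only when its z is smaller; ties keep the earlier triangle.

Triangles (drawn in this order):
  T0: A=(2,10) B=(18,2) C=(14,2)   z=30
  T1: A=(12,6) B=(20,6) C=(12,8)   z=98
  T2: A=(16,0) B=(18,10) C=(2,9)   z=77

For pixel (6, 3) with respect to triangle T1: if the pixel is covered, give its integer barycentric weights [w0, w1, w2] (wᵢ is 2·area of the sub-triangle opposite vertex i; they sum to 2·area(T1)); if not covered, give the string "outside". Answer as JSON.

T0:
  2·area = 32  (B↔C swapped to make it positive)
  edge (2, 10)→(14, 2): d=(12,-8) inclusive
  edge (14, 2)→(18, 2): d=(4,0) inclusive
  edge (18, 2)→(2, 10): d=(-16,8) inclusive
    (6,1)@(13, 3): e=[4,4,24] → #
    (7,1)@(15, 3): e=[20,4,8] → #
    (8,1)@(17, 3): e=[36,4,-8] → ·
    (5,2)@(11, 5): e=[12,12,8] → #
    (6,2)@(13, 5): e=[28,12,-8] → ·
    (7,2)@(15, 5): e=[44,12,-24] → ·
    (3,3)@(7, 7): e=[4,20,8] → #
    (4,3)@(9, 7): e=[20,20,-8] → ·
    (5,3)@(11, 7): e=[36,20,-24] → ·
    (3,4)@(7, 9): e=[28,28,-24] → ·
  covered (4 px):
    · · · · · · · · · · ·
    · · · · · · # # · · ·
    · · · · · # · · · · ·
    · · · # · · · · · · ·
    · · · · · · · · · · ·
T1:
  2·area = 16
  edge (12, 6)→(20, 6): d=(8,0) inclusive
  edge (20, 6)→(12, 8): d=(-8,2) inclusive
  edge (12, 8)→(12, 6): d=(0,-2) inclusive
    (6,3)@(13, 7): e=[8,6,2] → #
    (7,3)@(15, 7): e=[8,2,6] → #
    (8,3)@(17, 7): e=[8,-2,10] → ·
    (6,4)@(13, 9): e=[24,-10,2] → ·
    (7,4)@(15, 9): e=[24,-14,6] → ·
  covered (2 px):
    · · · · · · · · · · ·
    · · · · · · · · · · ·
    · · · · · · · · · · ·
    · · · · · · # # · · ·
    · · · · · · · · · · ·
T2:
  2·area = 158
  edge (16, 0)→(18, 10): d=(2,10) inclusive
  edge (18, 10)→(2, 9): d=(-16,-1) inclusive
  edge (2, 9)→(16, 0): d=(14,-9) inclusive
    (7,0)@(15, 1): e=[12,141,5] → #
    (8,0)@(17, 1): e=[-8,143,23] → ·
    (6,1)@(13, 3): e=[36,107,15] → #
    (8,1)@(17, 3): e=[-4,111,51] → ·
    (4,2)@(9, 5): e=[80,71,7] → #
    (5,2)@(11, 5): e=[60,73,25] → #
    (8,2)@(17, 5): e=[0,79,79] → #  [on edge]
    (9,2)@(19, 5): e=[-20,81,97] → ·
    (3,3)@(7, 7): e=[104,37,17] → #
    (9,3)@(19, 7): e=[-16,49,125] → ·
    (1,4)@(3, 9): e=[148,1,9] → #
    (2,4)@(5, 9): e=[128,3,27] → #
  covered (22 px):
    · · · · · · · # · · ·
    · · · · · · # # · · ·
    · · · · # # # # # · ·
    · · · # # # # # # · ·
    · # # # # # # # # · ·

Answer: [6,2,8]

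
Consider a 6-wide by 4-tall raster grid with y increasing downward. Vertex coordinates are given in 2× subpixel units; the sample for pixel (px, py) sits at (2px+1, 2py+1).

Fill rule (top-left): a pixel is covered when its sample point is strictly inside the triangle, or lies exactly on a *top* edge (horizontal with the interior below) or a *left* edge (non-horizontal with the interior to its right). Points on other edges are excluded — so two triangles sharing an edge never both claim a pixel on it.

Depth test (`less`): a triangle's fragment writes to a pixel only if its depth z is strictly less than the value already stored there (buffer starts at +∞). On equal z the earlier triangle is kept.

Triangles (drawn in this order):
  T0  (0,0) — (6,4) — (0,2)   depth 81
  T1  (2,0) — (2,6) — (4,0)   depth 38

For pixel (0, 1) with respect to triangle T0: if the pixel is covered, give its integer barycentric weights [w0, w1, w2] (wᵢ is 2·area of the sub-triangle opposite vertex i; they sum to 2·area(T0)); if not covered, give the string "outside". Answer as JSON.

T0:
  2·area = 12
  edge (0, 0)→(6, 4): d=(6,4) right/bottom  bias=-1
  edge (6, 4)→(0, 2): d=(-6,-2) top-left  bias=+0
  edge (0, 2)→(0, 0): d=(0,-2) top-left  bias=+0
    (0,0)@(1, 1): e=[2,8,2] → X
    (1,0)@(3, 1): e=[-6,12,6] → .
    (0,1)@(1, 3): e=[14,-4,2] → .
    (1,1)@(3, 3): e=[6,0,6] → X  [on edge]
    (2,1)@(5, 3): e=[-2,4,10] → .
    (1,2)@(3, 5): e=[18,-12,6] → .
    (4,2)@(9, 5): e=[-6,0,18] → .  [on edge]
  covered (2 px):
    X . . . . .
    . X . . . .
    . . . . . .
    . . . . . .
T1:
  2·area = 12  (B↔C swapped to make it positive)
  edge (2, 0)→(4, 0): d=(2,0) top-left  bias=+0
  edge (4, 0)→(2, 6): d=(-2,6) right/bottom  bias=-1
  edge (2, 6)→(2, 0): d=(0,-6) top-left  bias=+0
    (1,0)@(3, 1): e=[2,4,6] → X
    (2,0)@(5, 1): e=[2,-8,18] → .
    (1,1)@(3, 3): e=[6,0,6] → .  [on edge]
  covered (1 px):
    . X . . . .
    . . . . . .
    . . . . . .
    . . . . . .

Final: "outside"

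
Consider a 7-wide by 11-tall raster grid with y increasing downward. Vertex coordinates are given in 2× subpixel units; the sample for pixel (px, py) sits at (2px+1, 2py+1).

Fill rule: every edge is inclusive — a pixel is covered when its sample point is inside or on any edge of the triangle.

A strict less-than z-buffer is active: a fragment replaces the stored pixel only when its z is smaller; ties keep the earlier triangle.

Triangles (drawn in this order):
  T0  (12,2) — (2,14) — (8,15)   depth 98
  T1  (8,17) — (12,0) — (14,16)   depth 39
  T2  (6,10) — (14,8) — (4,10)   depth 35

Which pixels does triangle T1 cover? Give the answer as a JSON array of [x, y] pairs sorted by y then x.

T0:
  2·area = 82  (B↔C swapped to make it positive)
  edge (12, 2)→(8, 15): d=(-4,13) inclusive
  edge (8, 15)→(2, 14): d=(-6,-1) inclusive
  edge (2, 14)→(12, 2): d=(10,-12) inclusive
    (5,2)@(11, 5): e=[1,63,18] → #
    (6,2)@(13, 5): e=[-25,65,42] → ·
    (4,3)@(9, 7): e=[19,49,14] → #
    (5,3)@(11, 7): e=[-7,51,38] → ·
    (3,4)@(7, 9): e=[37,35,10] → #
    (5,4)@(11, 9): e=[-15,39,58] → ·
    (2,5)@(5, 11): e=[55,21,6] → #
    (5,5)@(11, 11): e=[-23,27,78] → ·
    (1,6)@(3, 13): e=[73,7,2] → #
    (4,6)@(9, 13): e=[-5,13,74] → ·
    (1,7)@(3, 15): e=[65,-5,22] → ·
    (2,7)@(5, 15): e=[39,-3,46] → ·
  covered (10 px):
    · · · · · · ·
    · · · · · · ·
    · · · · · # ·
    · · · · # · ·
    · · · # # · ·
    · · # # # · ·
    · # # # · · ·
    · · · · · · ·
    · · · · · · ·
    · · · · · · ·
    · · · · · · ·
T1:
  2·area = 98
  edge (8, 17)→(12, 0): d=(4,-17) inclusive
  edge (12, 0)→(14, 16): d=(2,16) inclusive
  edge (14, 16)→(8, 17): d=(-6,1) inclusive
    (5,2)@(11, 5): e=[3,26,69] → #
    (6,2)@(13, 5): e=[37,-6,67] → ·
    (5,3)@(11, 7): e=[11,30,57] → #
    (6,3)@(13, 7): e=[45,-2,55] → ·
    (5,4)@(11, 9): e=[19,34,45] → #
    (6,4)@(13, 9): e=[53,2,43] → #
    (5,5)@(11, 11): e=[27,38,33] → #
    (4,6)@(9, 13): e=[1,74,23] → #
    (4,7)@(9, 15): e=[9,78,11] → #
    (4,8)@(9, 17): e=[17,82,-1] → ·
    (5,8)@(11, 17): e=[51,50,-3] → ·
    (6,8)@(13, 17): e=[85,18,-5] → ·
  covered (12 px):
    · · · · · · ·
    · · · · · · ·
    · · · · · # ·
    · · · · · # ·
    · · · · · # #
    · · · · · # #
    · · · · # # #
    · · · · # # #
    · · · · · · ·
    · · · · · · ·
    · · · · · · ·
T2:
  2·area = 4  (B↔C swapped to make it positive)
  edge (6, 10)→(4, 10): d=(-2,0) inclusive
  edge (4, 10)→(14, 8): d=(10,-2) inclusive
  edge (14, 8)→(6, 10): d=(-8,2) inclusive
    (4,4)@(9, 9): e=[2,0,2] → #  [on edge]
    (5,4)@(11, 9): e=[2,4,-2] → ·
    (4,5)@(9, 11): e=[-2,20,-14] → ·
  covered (1 px):
    · · · · · · ·
    · · · · · · ·
    · · · · · · ·
    · · · · · · ·
    · · · · # · ·
    · · · · · · ·
    · · · · · · ·
    · · · · · · ·
    · · · · · · ·
    · · · · · · ·
    · · · · · · ·

Answer: [[5,2],[5,3],[5,4],[6,4],[5,5],[6,5],[4,6],[5,6],[6,6],[4,7],[5,7],[6,7]]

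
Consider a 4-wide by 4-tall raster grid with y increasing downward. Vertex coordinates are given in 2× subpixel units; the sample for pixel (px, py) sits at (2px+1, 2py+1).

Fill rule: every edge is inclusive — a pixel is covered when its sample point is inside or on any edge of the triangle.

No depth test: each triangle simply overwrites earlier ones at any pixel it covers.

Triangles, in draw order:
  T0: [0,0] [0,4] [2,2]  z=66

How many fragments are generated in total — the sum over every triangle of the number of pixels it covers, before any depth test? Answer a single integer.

T0:
  2·area = 8  (B↔C swapped to make it positive)
  edge (0, 0)→(2, 2): d=(2,2) inclusive
  edge (2, 2)→(0, 4): d=(-2,2) inclusive
  edge (0, 4)→(0, 0): d=(0,-4) inclusive
    (0,0)@(1, 1): e=[0,4,4] → █  [on edge]
    (1,0)@(3, 1): e=[-4,0,12] → ·  [on edge]
    (0,1)@(1, 3): e=[4,0,4] → █  [on edge]
    (1,1)@(3, 3): e=[0,-4,12] → ·  [on edge]
    (0,2)@(1, 5): e=[8,-4,4] → ·
    (2,2)@(5, 5): e=[0,-12,20] → ·  [on edge]
    (3,3)@(7, 7): e=[0,-20,28] → ·  [on edge]
  covered (2 px):
    █ · · ·
    █ · · ·
    · · · ·
    · · · ·

Final: 2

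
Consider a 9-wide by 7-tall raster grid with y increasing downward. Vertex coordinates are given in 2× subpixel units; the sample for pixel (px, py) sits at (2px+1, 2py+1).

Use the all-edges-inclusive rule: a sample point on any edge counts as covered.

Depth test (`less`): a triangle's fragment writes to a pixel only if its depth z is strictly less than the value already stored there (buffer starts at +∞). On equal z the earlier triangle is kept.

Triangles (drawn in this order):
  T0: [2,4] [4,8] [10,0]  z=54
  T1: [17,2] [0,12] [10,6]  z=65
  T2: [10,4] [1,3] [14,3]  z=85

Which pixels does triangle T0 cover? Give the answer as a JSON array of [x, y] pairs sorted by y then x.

T0:
  2·area = 40  (B↔C swapped to make it positive)
  edge (2, 4)→(10, 0): d=(8,-4) inclusive
  edge (10, 0)→(4, 8): d=(-6,8) inclusive
  edge (4, 8)→(2, 4): d=(-2,-4) inclusive
    (4,0)@(9, 1): e=[4,2,34] → #
    (5,0)@(11, 1): e=[12,-14,42] → ·
    (2,1)@(5, 3): e=[4,22,14] → #
    (3,1)@(7, 3): e=[12,6,22] → #
    (4,1)@(9, 3): e=[20,-10,30] → ·
    (1,2)@(3, 5): e=[12,26,2] → #
    (3,2)@(7, 5): e=[28,-6,18] → ·
    (1,3)@(3, 7): e=[28,14,-2] → ·
    (2,3)@(5, 7): e=[36,-2,6] → ·
  covered (5 px):
    · · · · # · · · ·
    · · # # · · · · ·
    · # # · · · · · ·
    · · · · · · · · ·
    · · · · · · · · ·
    · · · · · · · · ·
    · · · · · · · · ·
T1:
  2·area = 2
  edge (17, 2)→(0, 12): d=(-17,10) inclusive
  edge (0, 12)→(10, 6): d=(10,-6) inclusive
  edge (10, 6)→(17, 2): d=(7,-4) inclusive
    (7,1)@(15, 3): e=[3,0,-1] → ·  [on edge]
    (2,4)@(5, 9): e=[1,0,1] → #  [on edge]
    (3,4)@(7, 9): e=[-19,12,9] → ·
    (2,5)@(5, 11): e=[-33,20,15] → ·
  covered (1 px):
    · · · · · · · · ·
    · · · · · · · · ·
    · · · · · · · · ·
    · · · · · · · · ·
    · · # · · · · · ·
    · · · · · · · · ·
    · · · · · · · · ·
T2:
  2·area = 13
  edge (10, 4)→(1, 3): d=(-9,-1) inclusive
  edge (1, 3)→(14, 3): d=(13,0) inclusive
  edge (14, 3)→(10, 4): d=(-4,1) inclusive
    (0,1)@(1, 3): e=[0,0,13] → #  [on edge]
    (1,1)@(3, 3): e=[2,0,11] → #  [on edge]
    (2,1)@(5, 3): e=[4,0,9] → #  [on edge]
    (3,1)@(7, 3): e=[6,0,7] → #  [on edge]
    (4,1)@(9, 3): e=[8,0,5] → #  [on edge]
    (5,1)@(11, 3): e=[10,0,3] → #  [on edge]
    (6,1)@(13, 3): e=[12,0,1] → #  [on edge]
    (7,1)@(15, 3): e=[14,0,-1] → ·  [on edge]
    (8,1)@(17, 3): e=[16,0,-3] → ·  [on edge]
    (0,2)@(1, 5): e=[-18,26,5] → ·
    (1,2)@(3, 5): e=[-16,26,3] → ·
    (2,2)@(5, 5): e=[-14,26,1] → ·
  covered (7 px):
    · · · · · · · · ·
    # # # # # # # · ·
    · · · · · · · · ·
    · · · · · · · · ·
    · · · · · · · · ·
    · · · · · · · · ·
    · · · · · · · · ·

Answer: [[4,0],[2,1],[3,1],[1,2],[2,2]]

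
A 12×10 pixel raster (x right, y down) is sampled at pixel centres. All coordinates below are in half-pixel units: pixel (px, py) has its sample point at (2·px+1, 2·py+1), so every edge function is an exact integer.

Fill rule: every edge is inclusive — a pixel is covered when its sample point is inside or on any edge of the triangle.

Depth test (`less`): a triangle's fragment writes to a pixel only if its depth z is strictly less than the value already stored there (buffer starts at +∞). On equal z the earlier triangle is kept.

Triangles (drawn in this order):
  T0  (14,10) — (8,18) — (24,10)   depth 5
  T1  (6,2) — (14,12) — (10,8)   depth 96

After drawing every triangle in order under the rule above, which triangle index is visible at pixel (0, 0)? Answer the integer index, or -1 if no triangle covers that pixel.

T0:
  2·area = 80  (B↔C swapped to make it positive)
  edge (14, 10)→(24, 10): d=(10,0) inclusive
  edge (24, 10)→(8, 18): d=(-16,8) inclusive
  edge (8, 18)→(14, 10): d=(6,-8) inclusive
    (7,5)@(15, 11): e=[10,56,14] → █
    (8,5)@(17, 11): e=[10,40,30] → █
    (9,5)@(19, 11): e=[10,24,46] → █
    (10,5)@(21, 11): e=[10,8,62] → █
    (11,5)@(23, 11): e=[10,-8,78] → ·
    (6,6)@(13, 13): e=[30,40,10] → █
    (9,6)@(19, 13): e=[30,-8,58] → ·
    (10,6)@(21, 13): e=[30,-24,74] → ·
    (5,7)@(11, 15): e=[50,24,6] → █
    (7,7)@(15, 15): e=[50,-8,38] → ·
    (8,7)@(17, 15): e=[50,-24,54] → ·
    (4,8)@(9, 17): e=[70,8,2] → █
  covered (10 px):
    · · · · · · · · · · · ·
    · · · · · · · · · · · ·
    · · · · · · · · · · · ·
    · · · · · · · · · · · ·
    · · · · · · · · · · · ·
    · · · · · · · █ █ █ █ ·
    · · · · · · █ █ █ · · ·
    · · · · · █ █ · · · · ·
    · · · · █ · · · · · · ·
    · · · · · · · · · · · ·
T1:
  2·area = 8
  edge (6, 2)→(14, 12): d=(8,10) inclusive
  edge (14, 12)→(10, 8): d=(-4,-4) inclusive
  edge (10, 8)→(6, 2): d=(-4,-6) inclusive
    (1,0)@(3, 1): e=[22,0,-14] → ·  [on edge]
    (2,1)@(5, 3): e=[18,0,-10] → ·  [on edge]
    (3,2)@(7, 5): e=[14,0,-6] → ·  [on edge]
    (4,3)@(9, 7): e=[10,0,-2] → ·  [on edge]
    (5,4)@(11, 9): e=[6,0,2] → █  [on edge]
    (6,4)@(13, 9): e=[-14,8,14] → ·
    (5,5)@(11, 11): e=[22,-8,-6] → ·
    (6,5)@(13, 11): e=[2,0,6] → █  [on edge]
    (7,5)@(15, 11): e=[-18,8,18] → ·
    (6,6)@(13, 13): e=[18,-8,-2] → ·
    (7,6)@(15, 13): e=[-2,0,10] → ·  [on edge]
    (8,7)@(17, 15): e=[-6,0,14] → ·  [on edge]
    (9,8)@(19, 17): e=[-10,0,18] → ·  [on edge]
    (10,9)@(21, 19): e=[-14,0,22] → ·  [on edge]
  covered (2 px):
    · · · · · · · · · · · ·
    · · · · · · · · · · · ·
    · · · · · · · · · · · ·
    · · · · · · · · · · · ·
    · · · · · █ · · · · · ·
    · · · · · · █ · · · · ·
    · · · · · · · · · · · ·
    · · · · · · · · · · · ·
    · · · · · · · · · · · ·
    · · · · · · · · · · · ·

Z-buffer (winner per pixel, '.' = empty):
  . . . . . . . . . . . .
  . . . . . . . . . . . .
  . . . . . . . . . . . .
  . . . . . . . . . . . .
  . . . . . 1 . . . . . .
  . . . . . . 1 0 0 0 0 .
  . . . . . . 0 0 0 . . .
  . . . . . 0 0 . . . . .
  . . . . 0 . . . . . . .
  . . . . . . . . . . . .

Result: -1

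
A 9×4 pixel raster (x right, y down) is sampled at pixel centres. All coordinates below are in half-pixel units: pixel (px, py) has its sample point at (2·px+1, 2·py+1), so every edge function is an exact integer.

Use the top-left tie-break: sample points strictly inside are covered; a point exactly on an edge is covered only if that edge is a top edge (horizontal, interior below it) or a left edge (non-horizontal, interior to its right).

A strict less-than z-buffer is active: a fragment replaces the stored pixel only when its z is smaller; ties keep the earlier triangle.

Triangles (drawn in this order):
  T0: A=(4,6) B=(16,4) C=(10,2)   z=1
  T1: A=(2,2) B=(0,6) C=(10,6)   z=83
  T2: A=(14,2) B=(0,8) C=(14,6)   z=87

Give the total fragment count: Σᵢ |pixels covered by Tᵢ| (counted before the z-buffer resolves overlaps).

T0:
  2·area = 36  (B↔C swapped to make it positive)
  edge (4, 6)→(10, 2): d=(6,-4) top-left  bias=+0
  edge (10, 2)→(16, 4): d=(6,2) right/bottom  bias=-1
  edge (16, 4)→(4, 6): d=(-12,2) right/bottom  bias=-1
    (3,0)@(7, 1): e=[-18,0,54] → ·  [on edge]
    (4,1)@(9, 3): e=[2,8,26] → #
    (5,1)@(11, 3): e=[10,4,22] → #
    (6,1)@(13, 3): e=[18,0,18] → ·  [on edge]
    (3,2)@(7, 5): e=[6,24,6] → #
    (5,2)@(11, 5): e=[22,16,-2] → ·
    (3,3)@(7, 7): e=[18,36,-18] → ·
    (4,3)@(9, 7): e=[26,32,-22] → ·
  covered (4 px):
    · · · · · · · · ·
    · · · · # # · · ·
    · · · # # · · · ·
    · · · · · · · · ·
T1:
  2·area = 40  (B↔C swapped to make it positive)
  edge (2, 2)→(10, 6): d=(8,4) right/bottom  bias=-1
  edge (10, 6)→(0, 6): d=(-10,0) right/bottom  bias=-1
  edge (0, 6)→(2, 2): d=(2,-4) top-left  bias=+0
    (1,1)@(3, 3): e=[4,30,6] → #
    (2,1)@(5, 3): e=[-4,30,14] → ·
    (0,2)@(1, 5): e=[28,10,2] → #
    (2,2)@(5, 5): e=[12,10,18] → #
    (3,2)@(7, 5): e=[4,10,26] → #
    (4,2)@(9, 5): e=[-4,10,34] → ·
    (0,3)@(1, 7): e=[44,-10,6] → ·
    (1,3)@(3, 7): e=[36,-10,14] → ·
    (2,3)@(5, 7): e=[28,-10,22] → ·
    (3,3)@(7, 7): e=[20,-10,30] → ·
  covered (5 px):
    · · · · · · · · ·
    · # · · · · · · ·
    # # # # · · · · ·
    · · · · · · · · ·
T2:
  2·area = 56  (B↔C swapped to make it positive)
  edge (14, 2)→(14, 6): d=(0,4) right/bottom  bias=-1
  edge (14, 6)→(0, 8): d=(-14,2) right/bottom  bias=-1
  edge (0, 8)→(14, 2): d=(14,-6) top-left  bias=+0
    (6,1)@(13, 3): e=[4,44,8] → #
    (7,1)@(15, 3): e=[-4,40,20] → ·
    (3,2)@(7, 5): e=[28,28,0] → #  [on edge]
    (4,2)@(9, 5): e=[20,24,12] → #
    (5,2)@(11, 5): e=[12,20,24] → #
    (7,2)@(15, 5): e=[-4,12,48] → ·
    (1,3)@(3, 7): e=[44,8,4] → #
    (2,3)@(5, 7): e=[36,4,16] → #
    (3,3)@(7, 7): e=[28,0,28] → ·  [on edge]
    (4,3)@(9, 7): e=[20,-4,40] → ·
    (5,3)@(11, 7): e=[12,-8,52] → ·
    (6,3)@(13, 7): e=[4,-12,64] → ·
  covered (7 px):
    · · · · · · · · ·
    · · · · · · # · ·
    · · · # # # # · ·
    · # # · · · · · ·

Answer: 16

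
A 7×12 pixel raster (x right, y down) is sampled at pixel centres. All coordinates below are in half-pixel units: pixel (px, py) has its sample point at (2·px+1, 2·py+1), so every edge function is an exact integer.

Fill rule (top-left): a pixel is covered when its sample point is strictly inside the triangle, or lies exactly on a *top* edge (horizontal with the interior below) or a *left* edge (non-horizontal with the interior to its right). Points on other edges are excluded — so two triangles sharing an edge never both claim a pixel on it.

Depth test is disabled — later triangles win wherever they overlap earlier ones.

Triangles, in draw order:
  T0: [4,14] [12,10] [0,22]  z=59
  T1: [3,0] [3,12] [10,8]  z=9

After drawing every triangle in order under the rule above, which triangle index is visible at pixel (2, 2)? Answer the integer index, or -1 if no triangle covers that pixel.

T0:
  2·area = 48
  edge (4, 14)→(12, 10): d=(8,-4) top-left  bias=+0
  edge (12, 10)→(0, 22): d=(-12,12) right/bottom  bias=-1
  edge (0, 22)→(4, 14): d=(4,-8) top-left  bias=+0
    (6,4)@(13, 9): e=[-4,0,52] → ·  [on edge]
    (5,5)@(11, 11): e=[4,0,44] → ·  [on edge]
    (3,6)@(7, 13): e=[4,24,20] → █
    (4,6)@(9, 13): e=[12,0,36] → ·  [on edge]
    (2,7)@(5, 15): e=[12,24,12] → █
    (3,7)@(7, 15): e=[20,0,28] → ·  [on edge]
    (1,8)@(3, 17): e=[20,24,4] → █
    (2,8)@(5, 17): e=[28,0,20] → ·  [on edge]
    (1,9)@(3, 19): e=[36,0,12] → ·  [on edge]
    (0,10)@(1, 21): e=[44,0,4] → ·  [on edge]
  covered (3 px):
    · · · · · · ·
    · · · · · · ·
    · · · · · · ·
    · · · · · · ·
    · · · · · · ·
    · · · · · · ·
    · · · █ · · ·
    · · █ · · · ·
    · █ · · · · ·
    · · · · · · ·
    · · · · · · ·
    · · · · · · ·
T1:
  2·area = 84  (B↔C swapped to make it positive)
  edge (3, 0)→(10, 8): d=(7,8) right/bottom  bias=-1
  edge (10, 8)→(3, 12): d=(-7,4) right/bottom  bias=-1
  edge (3, 12)→(3, 0): d=(0,-12) top-left  bias=+0
    (1,0)@(3, 1): e=[7,77,0] → █  [on edge]
    (2,0)@(5, 1): e=[-9,69,24] → ·
    (1,1)@(3, 3): e=[21,63,0] → █  [on edge]
    (2,1)@(5, 3): e=[5,55,24] → █
    (3,1)@(7, 3): e=[-11,47,48] → ·
    (1,2)@(3, 5): e=[35,49,0] → █  [on edge]
    (3,2)@(7, 5): e=[3,33,48] → █
    (4,2)@(9, 5): e=[-13,25,72] → ·
    (1,3)@(3, 7): e=[49,35,0] → █  [on edge]
    (4,3)@(9, 7): e=[1,11,72] → █
    (5,3)@(11, 7): e=[-15,3,96] → ·
    (1,4)@(3, 9): e=[63,21,0] → █  [on edge]
    (1,5)@(3, 11): e=[77,7,0] → █  [on edge]
    (1,6)@(3, 13): e=[91,-7,0] → ·  [on edge]
    (1,7)@(3, 15): e=[105,-21,0] → ·  [on edge]
    (1,8)@(3, 17): e=[119,-35,0] → ·  [on edge]
    (1,9)@(3, 19): e=[133,-49,0] → ·  [on edge]
    (1,10)@(3, 21): e=[147,-63,0] → ·  [on edge]
    (1,11)@(3, 23): e=[161,-77,0] → ·  [on edge]
  covered (14 px):
    · █ · · · · ·
    · █ █ · · · ·
    · █ █ █ · · ·
    · █ █ █ █ · ·
    · █ █ █ · · ·
    · █ · · · · ·
    · · · · · · ·
    · · · · · · ·
    · · · · · · ·
    · · · · · · ·
    · · · · · · ·
    · · · · · · ·

Z-buffer (winner per pixel, '.' = empty):
  . 1 . . . . .
  . 1 1 . . . .
  . 1 1 1 . . .
  . 1 1 1 1 . .
  . 1 1 1 . . .
  . 1 . . . . .
  . . . 0 . . .
  . . 0 . . . .
  . 0 . . . . .
  . . . . . . .
  . . . . . . .
  . . . . . . .

Result: 1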